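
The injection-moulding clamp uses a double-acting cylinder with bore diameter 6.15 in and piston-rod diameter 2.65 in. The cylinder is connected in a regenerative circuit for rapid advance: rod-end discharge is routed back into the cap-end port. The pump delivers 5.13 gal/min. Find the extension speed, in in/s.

In regeneration the rod-end outflow joins the pump flow into the cap end, so the net volume the pump must supply per unit advance equals the rod cross-section area.
Rod cross-section A_rod = π/4 × (2.65 in)² = 5.515 in^2
v = Q_pump / A_rod

v ≈ 3.58 in/s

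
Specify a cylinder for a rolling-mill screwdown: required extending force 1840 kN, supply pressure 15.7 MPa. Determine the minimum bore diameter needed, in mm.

Extension force acts on the full piston face: F = P × (π/4)D².
D = √(4F / (πP)) = √(4 × 1840 kN / (π × 15.7 MPa))

D ≈ 386 mm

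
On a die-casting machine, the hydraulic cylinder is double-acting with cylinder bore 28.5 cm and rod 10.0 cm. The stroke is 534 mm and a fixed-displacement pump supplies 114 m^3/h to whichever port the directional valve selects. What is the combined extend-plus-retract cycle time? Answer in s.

Cap-side area A_cap = π/4 × (28.5 cm)² = 637.9 cm^2
Rod-side annular area A_ann = π/4 × (28.5² − 10.0²) = 559.4 cm^2
t_ext = A_cap·L/Q = 1.076 s
t_ret = A_ann·L/Q = 0.9433 s
t_cycle = t_ext + t_ret

t ≈ 2.02 s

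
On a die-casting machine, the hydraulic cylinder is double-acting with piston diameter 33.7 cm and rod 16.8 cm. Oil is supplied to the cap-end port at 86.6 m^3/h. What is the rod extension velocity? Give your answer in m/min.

Cap-side area A_cap = π/4 × (33.7 cm)² = 892.0 cm^2
v = Q / A

v ≈ 16.2 m/min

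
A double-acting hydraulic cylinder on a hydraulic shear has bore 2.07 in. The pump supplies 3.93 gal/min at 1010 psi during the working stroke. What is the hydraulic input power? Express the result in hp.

Hydraulic power = P × Q

W ≈ 2.32 hp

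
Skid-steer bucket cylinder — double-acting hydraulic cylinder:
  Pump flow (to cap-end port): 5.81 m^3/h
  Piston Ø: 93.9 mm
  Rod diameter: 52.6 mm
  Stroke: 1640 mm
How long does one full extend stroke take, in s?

Cap-side area A_cap = π/4 × (93.9 mm)² = 6925 mm^2
Swept volume V = A × L; t = V / Q = A·L / Q

t ≈ 7.04 s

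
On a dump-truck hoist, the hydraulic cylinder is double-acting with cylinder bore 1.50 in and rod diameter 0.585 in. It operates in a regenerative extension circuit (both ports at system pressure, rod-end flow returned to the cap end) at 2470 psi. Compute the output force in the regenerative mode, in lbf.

With equal pressure on both faces, forces on the annular region cancel; the net push is pressure × rod cross-section.
Rod cross-section A_rod = π/4 × (0.585 in)² = 0.2688 in^2
F = P × A_rod

F ≈ 664 lbf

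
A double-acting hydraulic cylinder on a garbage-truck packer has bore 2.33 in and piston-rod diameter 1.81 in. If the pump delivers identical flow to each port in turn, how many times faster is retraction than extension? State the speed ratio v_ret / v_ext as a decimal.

v_ret/v_ext ≈ 2.52

Cap-side area A_cap = π/4 × (2.33 in)² = 4.264 in^2
Rod-side annular area A_ann = π/4 × (2.33² − 1.81²) = 1.691 in^2
For equal Q, v ∝ 1/A, so v_ret/v_ext = A_cap/A_ann.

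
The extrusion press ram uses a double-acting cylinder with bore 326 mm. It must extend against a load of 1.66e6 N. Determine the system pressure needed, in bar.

Cap-side area A_cap = π/4 × (326 mm)² = 83470 mm^2
P = F / A = 1.66e6 N / A

P ≈ 199 bar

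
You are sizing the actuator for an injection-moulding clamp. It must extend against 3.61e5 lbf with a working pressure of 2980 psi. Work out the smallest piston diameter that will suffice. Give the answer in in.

Extension force acts on the full piston face: F = P × (π/4)D².
D = √(4F / (πP)) = √(4 × 3.61e5 lbf / (π × 2980 psi))

D ≈ 12.4 in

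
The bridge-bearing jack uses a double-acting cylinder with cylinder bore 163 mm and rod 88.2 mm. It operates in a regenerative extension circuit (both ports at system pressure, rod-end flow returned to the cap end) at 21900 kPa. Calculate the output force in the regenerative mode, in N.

F ≈ 1.34e5 N

With equal pressure on both faces, forces on the annular region cancel; the net push is pressure × rod cross-section.
Rod cross-section A_rod = π/4 × (88.2 mm)² = 6110 mm^2
F = P × A_rod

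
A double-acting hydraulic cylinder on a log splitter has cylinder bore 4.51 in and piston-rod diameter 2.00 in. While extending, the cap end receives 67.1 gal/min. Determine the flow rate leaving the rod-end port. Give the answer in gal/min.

Cap-side area A_cap = π/4 × (4.51 in)² = 15.98 in^2
Rod-side annular area A_ann = π/4 × (4.51² − 2.00²) = 12.83 in^2
Piston speed v = Q_in/A_cap; rod-end outflow Q_out = v × A_ann = Q_in × A_ann/A_cap.

Q_out ≈ 53.9 gal/min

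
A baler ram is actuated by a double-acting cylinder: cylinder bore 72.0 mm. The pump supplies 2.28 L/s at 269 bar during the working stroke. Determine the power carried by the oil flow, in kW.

W ≈ 61.3 kW

Hydraulic power = P × Q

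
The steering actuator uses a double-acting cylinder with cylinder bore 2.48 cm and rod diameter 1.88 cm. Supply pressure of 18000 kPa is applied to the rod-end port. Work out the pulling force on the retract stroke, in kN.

F ≈ 3.70 kN

Rod-side annular area A_ann = π/4 × (2.48² − 1.88²) = 2.055 cm^2
On retraction the pressure acts on the annular area (bore minus rod).
F = P × A_ann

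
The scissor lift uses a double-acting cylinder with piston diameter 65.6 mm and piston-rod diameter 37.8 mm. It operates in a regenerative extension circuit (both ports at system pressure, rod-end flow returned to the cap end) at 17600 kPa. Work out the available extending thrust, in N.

F ≈ 19800 N

With equal pressure on both faces, forces on the annular region cancel; the net push is pressure × rod cross-section.
Rod cross-section A_rod = π/4 × (37.8 mm)² = 1122 mm^2
F = P × A_rod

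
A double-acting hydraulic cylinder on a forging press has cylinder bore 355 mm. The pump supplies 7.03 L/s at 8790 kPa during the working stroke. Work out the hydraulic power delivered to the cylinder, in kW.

W ≈ 61.8 kW

Hydraulic power = P × Q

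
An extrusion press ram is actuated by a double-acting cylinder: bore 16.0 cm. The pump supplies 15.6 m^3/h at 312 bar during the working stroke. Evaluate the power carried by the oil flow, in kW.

W ≈ 135 kW

Hydraulic power = P × Q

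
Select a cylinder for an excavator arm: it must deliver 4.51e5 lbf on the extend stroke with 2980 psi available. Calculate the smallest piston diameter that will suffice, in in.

Extension force acts on the full piston face: F = P × (π/4)D².
D = √(4F / (πP)) = √(4 × 4.51e5 lbf / (π × 2980 psi))

D ≈ 13.9 in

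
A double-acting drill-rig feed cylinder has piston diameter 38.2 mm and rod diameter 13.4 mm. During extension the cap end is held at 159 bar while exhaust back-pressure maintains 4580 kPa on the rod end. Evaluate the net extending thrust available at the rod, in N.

Cap-side area A_cap = π/4 × (38.2 mm)² = 1146 mm^2
Rod-side annular area A_ann = π/4 × (38.2² − 13.4²) = 1005 mm^2
Net thrust = P_cap·A_cap − P_rod·A_ann = 18220 N − 4603 N

F ≈ 13600 N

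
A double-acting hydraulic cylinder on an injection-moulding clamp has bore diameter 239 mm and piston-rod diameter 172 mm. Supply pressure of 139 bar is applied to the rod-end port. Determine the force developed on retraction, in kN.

Rod-side annular area A_ann = π/4 × (239² − 172²) = 21630 mm^2
On retraction the pressure acts on the annular area (bore minus rod).
F = P × A_ann

F ≈ 301 kN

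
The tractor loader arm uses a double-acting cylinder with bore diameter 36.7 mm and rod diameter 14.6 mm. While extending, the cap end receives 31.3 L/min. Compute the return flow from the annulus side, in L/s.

Cap-side area A_cap = π/4 × (36.7 mm)² = 1058 mm^2
Rod-side annular area A_ann = π/4 × (36.7² − 14.6²) = 890.4 mm^2
Piston speed v = Q_in/A_cap; rod-end outflow Q_out = v × A_ann = Q_in × A_ann/A_cap.

Q_out ≈ 0.439 L/s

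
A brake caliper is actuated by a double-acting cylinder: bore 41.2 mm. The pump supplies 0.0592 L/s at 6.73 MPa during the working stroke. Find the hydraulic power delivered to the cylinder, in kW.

W ≈ 0.398 kW

Hydraulic power = P × Q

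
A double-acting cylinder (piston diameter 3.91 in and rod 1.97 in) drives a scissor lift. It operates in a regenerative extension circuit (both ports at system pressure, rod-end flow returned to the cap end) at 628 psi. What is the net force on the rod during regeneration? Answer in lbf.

F ≈ 1910 lbf

With equal pressure on both faces, forces on the annular region cancel; the net push is pressure × rod cross-section.
Rod cross-section A_rod = π/4 × (1.97 in)² = 3.048 in^2
F = P × A_rod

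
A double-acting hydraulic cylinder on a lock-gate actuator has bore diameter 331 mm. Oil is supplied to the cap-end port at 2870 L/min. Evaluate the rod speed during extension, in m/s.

Cap-side area A_cap = π/4 × (331 mm)² = 86050 mm^2
v = Q / A

v ≈ 0.556 m/s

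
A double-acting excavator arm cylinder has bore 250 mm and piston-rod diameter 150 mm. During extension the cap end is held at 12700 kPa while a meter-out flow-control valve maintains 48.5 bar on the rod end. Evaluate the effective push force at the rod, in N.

F ≈ 4.71e5 N

Cap-side area A_cap = π/4 × (250 mm)² = 49090 mm^2
Rod-side annular area A_ann = π/4 × (250² − 150²) = 31420 mm^2
Net thrust = P_cap·A_cap − P_rod·A_ann = 6.234e5 N − 1.524e5 N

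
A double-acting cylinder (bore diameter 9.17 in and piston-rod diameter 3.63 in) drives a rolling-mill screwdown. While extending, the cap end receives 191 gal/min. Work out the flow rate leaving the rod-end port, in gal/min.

Cap-side area A_cap = π/4 × (9.17 in)² = 66.04 in^2
Rod-side annular area A_ann = π/4 × (9.17² − 3.63²) = 55.69 in^2
Piston speed v = Q_in/A_cap; rod-end outflow Q_out = v × A_ann = Q_in × A_ann/A_cap.

Q_out ≈ 161 gal/min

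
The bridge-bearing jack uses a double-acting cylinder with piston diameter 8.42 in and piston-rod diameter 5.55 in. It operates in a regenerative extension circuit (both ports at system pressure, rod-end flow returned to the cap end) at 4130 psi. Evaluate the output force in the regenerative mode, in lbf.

With equal pressure on both faces, forces on the annular region cancel; the net push is pressure × rod cross-section.
Rod cross-section A_rod = π/4 × (5.55 in)² = 24.19 in^2
F = P × A_rod

F ≈ 99900 lbf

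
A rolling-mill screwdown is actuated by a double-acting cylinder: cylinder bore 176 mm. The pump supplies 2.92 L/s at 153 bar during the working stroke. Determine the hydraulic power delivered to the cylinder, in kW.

Hydraulic power = P × Q

W ≈ 44.7 kW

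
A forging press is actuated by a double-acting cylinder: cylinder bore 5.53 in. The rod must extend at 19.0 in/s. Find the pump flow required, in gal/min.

Cap-side area A_cap = π/4 × (5.53 in)² = 24.02 in^2
Q = A × v

Q ≈ 119 gal/min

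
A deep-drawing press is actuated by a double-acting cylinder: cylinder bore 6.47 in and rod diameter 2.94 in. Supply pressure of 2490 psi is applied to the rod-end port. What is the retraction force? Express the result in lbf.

Rod-side annular area A_ann = π/4 × (6.47² − 2.94²) = 26.09 in^2
On retraction the pressure acts on the annular area (bore minus rod).
F = P × A_ann

F ≈ 65000 lbf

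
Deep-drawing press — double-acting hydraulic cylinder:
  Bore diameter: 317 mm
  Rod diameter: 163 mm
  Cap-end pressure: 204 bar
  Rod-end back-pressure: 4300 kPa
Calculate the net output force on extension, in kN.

F ≈ 1360 kN

Cap-side area A_cap = π/4 × (317 mm)² = 78920 mm^2
Rod-side annular area A_ann = π/4 × (317² − 163²) = 58060 mm^2
Net thrust = P_cap·A_cap − P_rod·A_ann = 1610 kN − 249.6 kN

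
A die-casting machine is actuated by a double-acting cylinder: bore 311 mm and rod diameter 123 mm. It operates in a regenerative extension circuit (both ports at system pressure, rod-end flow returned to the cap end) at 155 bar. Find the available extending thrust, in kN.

F ≈ 184 kN

With equal pressure on both faces, forces on the annular region cancel; the net push is pressure × rod cross-section.
Rod cross-section A_rod = π/4 × (123 mm)² = 11880 mm^2
F = P × A_rod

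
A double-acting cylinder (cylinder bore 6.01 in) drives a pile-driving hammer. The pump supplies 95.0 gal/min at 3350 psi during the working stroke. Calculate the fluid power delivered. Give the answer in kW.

W ≈ 138 kW

Hydraulic power = P × Q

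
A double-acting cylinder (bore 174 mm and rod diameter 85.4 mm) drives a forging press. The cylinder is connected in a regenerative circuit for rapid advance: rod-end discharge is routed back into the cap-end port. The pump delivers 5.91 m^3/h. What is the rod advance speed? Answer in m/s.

v ≈ 0.287 m/s

In regeneration the rod-end outflow joins the pump flow into the cap end, so the net volume the pump must supply per unit advance equals the rod cross-section area.
Rod cross-section A_rod = π/4 × (85.4 mm)² = 5728 mm^2
v = Q_pump / A_rod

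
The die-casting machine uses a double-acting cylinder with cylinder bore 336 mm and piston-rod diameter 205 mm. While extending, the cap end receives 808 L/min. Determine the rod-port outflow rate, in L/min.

Q_out ≈ 507 L/min

Cap-side area A_cap = π/4 × (336 mm)² = 88670 mm^2
Rod-side annular area A_ann = π/4 × (336² − 205²) = 55660 mm^2
Piston speed v = Q_in/A_cap; rod-end outflow Q_out = v × A_ann = Q_in × A_ann/A_cap.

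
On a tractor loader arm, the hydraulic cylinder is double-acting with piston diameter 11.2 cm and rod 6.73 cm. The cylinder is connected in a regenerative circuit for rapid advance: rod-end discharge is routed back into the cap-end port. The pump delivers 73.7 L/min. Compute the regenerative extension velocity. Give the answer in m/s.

v ≈ 0.345 m/s

In regeneration the rod-end outflow joins the pump flow into the cap end, so the net volume the pump must supply per unit advance equals the rod cross-section area.
Rod cross-section A_rod = π/4 × (6.73 cm)² = 35.57 cm^2
v = Q_pump / A_rod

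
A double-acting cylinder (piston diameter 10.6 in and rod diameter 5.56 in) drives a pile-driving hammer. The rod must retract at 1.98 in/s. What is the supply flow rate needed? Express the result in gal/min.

Q ≈ 32.9 gal/min

Rod-side annular area A_ann = π/4 × (10.6² − 5.56²) = 63.97 in^2
Q = A × v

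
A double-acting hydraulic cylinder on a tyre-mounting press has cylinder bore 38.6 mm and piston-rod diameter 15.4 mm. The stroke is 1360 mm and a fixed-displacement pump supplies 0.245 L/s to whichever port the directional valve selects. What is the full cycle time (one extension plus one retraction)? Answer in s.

t ≈ 12.0 s

Cap-side area A_cap = π/4 × (38.6 mm)² = 1170 mm^2
Rod-side annular area A_ann = π/4 × (38.6² − 15.4²) = 983.9 mm^2
t_ext = A_cap·L/Q = 6.496 s
t_ret = A_ann·L/Q = 5.462 s
t_cycle = t_ext + t_ret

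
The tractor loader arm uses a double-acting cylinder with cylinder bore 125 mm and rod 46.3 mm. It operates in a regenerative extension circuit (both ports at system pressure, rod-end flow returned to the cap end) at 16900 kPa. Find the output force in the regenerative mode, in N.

With equal pressure on both faces, forces on the annular region cancel; the net push is pressure × rod cross-section.
Rod cross-section A_rod = π/4 × (46.3 mm)² = 1684 mm^2
F = P × A_rod

F ≈ 28500 N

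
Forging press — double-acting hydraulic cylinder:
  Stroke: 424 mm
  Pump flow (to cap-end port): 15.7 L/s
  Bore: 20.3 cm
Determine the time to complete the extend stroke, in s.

Cap-side area A_cap = π/4 × (20.3 cm)² = 323.7 cm^2
Swept volume V = A × L; t = V / Q = A·L / Q

t ≈ 0.874 s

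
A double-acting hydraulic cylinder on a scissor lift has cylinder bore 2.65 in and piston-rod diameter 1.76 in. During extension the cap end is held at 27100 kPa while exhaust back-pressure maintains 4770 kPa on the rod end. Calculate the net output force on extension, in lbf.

Cap-side area A_cap = π/4 × (2.65 in)² = 5.515 in^2
Rod-side annular area A_ann = π/4 × (2.65² − 1.76²) = 3.083 in^2
Net thrust = P_cap·A_cap − P_rod·A_ann = 21680 lbf − 2133 lbf

F ≈ 19500 lbf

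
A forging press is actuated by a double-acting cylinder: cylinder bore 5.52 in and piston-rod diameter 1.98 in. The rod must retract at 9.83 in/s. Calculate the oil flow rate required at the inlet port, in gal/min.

Rod-side annular area A_ann = π/4 × (5.52² − 1.98²) = 20.85 in^2
Q = A × v

Q ≈ 53.2 gal/min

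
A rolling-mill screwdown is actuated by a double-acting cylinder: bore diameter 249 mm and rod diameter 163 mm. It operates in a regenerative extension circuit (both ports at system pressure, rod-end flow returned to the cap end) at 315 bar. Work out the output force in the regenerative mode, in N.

F ≈ 6.57e5 N

With equal pressure on both faces, forces on the annular region cancel; the net push is pressure × rod cross-section.
Rod cross-section A_rod = π/4 × (163 mm)² = 20870 mm^2
F = P × A_rod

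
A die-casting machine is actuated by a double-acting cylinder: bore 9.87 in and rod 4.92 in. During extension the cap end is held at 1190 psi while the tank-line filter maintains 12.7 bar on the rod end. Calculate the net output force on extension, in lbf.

Cap-side area A_cap = π/4 × (9.87 in)² = 76.51 in^2
Rod-side annular area A_ann = π/4 × (9.87² − 4.92²) = 57.50 in^2
Net thrust = P_cap·A_cap − P_rod·A_ann = 91050 lbf − 10590 lbf

F ≈ 80500 lbf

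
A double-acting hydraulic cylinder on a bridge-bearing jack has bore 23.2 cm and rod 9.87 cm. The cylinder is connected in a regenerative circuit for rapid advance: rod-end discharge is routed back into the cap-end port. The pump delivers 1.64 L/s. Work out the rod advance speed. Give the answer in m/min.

v ≈ 12.9 m/min

In regeneration the rod-end outflow joins the pump flow into the cap end, so the net volume the pump must supply per unit advance equals the rod cross-section area.
Rod cross-section A_rod = π/4 × (9.87 cm)² = 76.51 cm^2
v = Q_pump / A_rod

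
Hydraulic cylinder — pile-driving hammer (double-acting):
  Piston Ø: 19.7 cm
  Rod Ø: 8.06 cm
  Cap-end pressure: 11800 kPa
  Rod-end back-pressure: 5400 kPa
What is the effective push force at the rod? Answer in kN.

F ≈ 223 kN

Cap-side area A_cap = π/4 × (19.7 cm)² = 304.8 cm^2
Rod-side annular area A_ann = π/4 × (19.7² − 8.06²) = 253.8 cm^2
Net thrust = P_cap·A_cap − P_rod·A_ann = 359.7 kN − 137.0 kN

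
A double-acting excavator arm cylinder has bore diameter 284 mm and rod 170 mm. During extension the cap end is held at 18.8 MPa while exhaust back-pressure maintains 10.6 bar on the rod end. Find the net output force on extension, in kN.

F ≈ 1150 kN

Cap-side area A_cap = π/4 × (284 mm)² = 63350 mm^2
Rod-side annular area A_ann = π/4 × (284² − 170²) = 40650 mm^2
Net thrust = P_cap·A_cap − P_rod·A_ann = 1191 kN − 43.09 kN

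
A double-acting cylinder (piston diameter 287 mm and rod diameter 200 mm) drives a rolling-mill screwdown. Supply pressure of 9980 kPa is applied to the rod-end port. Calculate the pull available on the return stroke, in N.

Rod-side annular area A_ann = π/4 × (287² − 200²) = 33280 mm^2
On retraction the pressure acts on the annular area (bore minus rod).
F = P × A_ann

F ≈ 3.32e5 N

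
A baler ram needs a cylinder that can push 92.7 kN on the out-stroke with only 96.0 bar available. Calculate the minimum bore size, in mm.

Extension force acts on the full piston face: F = P × (π/4)D².
D = √(4F / (πP)) = √(4 × 92.7 kN / (π × 96.0 bar))

D ≈ 111 mm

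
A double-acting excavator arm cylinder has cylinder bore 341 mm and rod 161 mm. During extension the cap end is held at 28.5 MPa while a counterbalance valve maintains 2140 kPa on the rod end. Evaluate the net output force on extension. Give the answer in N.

F ≈ 2.45e6 N

Cap-side area A_cap = π/4 × (341 mm)² = 91330 mm^2
Rod-side annular area A_ann = π/4 × (341² − 161²) = 70970 mm^2
Net thrust = P_cap·A_cap − P_rod·A_ann = 2.603e6 N − 1.519e5 N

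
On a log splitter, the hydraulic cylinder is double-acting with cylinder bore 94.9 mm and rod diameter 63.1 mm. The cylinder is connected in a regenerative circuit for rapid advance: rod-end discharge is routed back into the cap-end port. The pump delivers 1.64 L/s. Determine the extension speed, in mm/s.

In regeneration the rod-end outflow joins the pump flow into the cap end, so the net volume the pump must supply per unit advance equals the rod cross-section area.
Rod cross-section A_rod = π/4 × (63.1 mm)² = 3127 mm^2
v = Q_pump / A_rod

v ≈ 524 mm/s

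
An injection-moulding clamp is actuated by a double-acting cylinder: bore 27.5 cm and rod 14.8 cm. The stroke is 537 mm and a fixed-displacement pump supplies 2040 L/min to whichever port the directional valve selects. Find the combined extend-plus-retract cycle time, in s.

t ≈ 1.60 s

Cap-side area A_cap = π/4 × (27.5 cm)² = 594.0 cm^2
Rod-side annular area A_ann = π/4 × (27.5² − 14.8²) = 421.9 cm^2
t_ext = A_cap·L/Q = 0.9381 s
t_ret = A_ann·L/Q = 0.6664 s
t_cycle = t_ext + t_ret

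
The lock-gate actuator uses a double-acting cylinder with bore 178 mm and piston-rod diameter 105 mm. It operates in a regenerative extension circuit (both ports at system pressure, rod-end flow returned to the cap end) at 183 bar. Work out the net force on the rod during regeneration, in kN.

With equal pressure on both faces, forces on the annular region cancel; the net push is pressure × rod cross-section.
Rod cross-section A_rod = π/4 × (105 mm)² = 8659 mm^2
F = P × A_rod

F ≈ 158 kN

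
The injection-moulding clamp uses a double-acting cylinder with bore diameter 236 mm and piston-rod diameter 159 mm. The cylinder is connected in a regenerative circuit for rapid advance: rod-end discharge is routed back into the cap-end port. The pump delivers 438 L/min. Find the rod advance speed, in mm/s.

In regeneration the rod-end outflow joins the pump flow into the cap end, so the net volume the pump must supply per unit advance equals the rod cross-section area.
Rod cross-section A_rod = π/4 × (159 mm)² = 19860 mm^2
v = Q_pump / A_rod

v ≈ 368 mm/s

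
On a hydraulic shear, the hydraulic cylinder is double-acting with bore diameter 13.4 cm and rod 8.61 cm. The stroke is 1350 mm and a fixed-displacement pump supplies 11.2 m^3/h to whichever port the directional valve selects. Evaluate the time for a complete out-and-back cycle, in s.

Cap-side area A_cap = π/4 × (13.4 cm)² = 141.0 cm^2
Rod-side annular area A_ann = π/4 × (13.4² − 8.61²) = 82.80 cm^2
t_ext = A_cap·L/Q = 6.120 s
t_ret = A_ann·L/Q = 3.593 s
t_cycle = t_ext + t_ret

t ≈ 9.71 s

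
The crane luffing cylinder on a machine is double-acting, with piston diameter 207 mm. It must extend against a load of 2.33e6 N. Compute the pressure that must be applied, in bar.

Cap-side area A_cap = π/4 × (207 mm)² = 33650 mm^2
P = F / A = 2.33e6 N / A

P ≈ 692 bar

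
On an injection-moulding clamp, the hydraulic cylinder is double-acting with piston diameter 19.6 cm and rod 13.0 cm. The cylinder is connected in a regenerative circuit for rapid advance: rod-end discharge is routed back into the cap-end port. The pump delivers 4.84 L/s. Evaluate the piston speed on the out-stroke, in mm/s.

In regeneration the rod-end outflow joins the pump flow into the cap end, so the net volume the pump must supply per unit advance equals the rod cross-section area.
Rod cross-section A_rod = π/4 × (13.0 cm)² = 132.7 cm^2
v = Q_pump / A_rod

v ≈ 365 mm/s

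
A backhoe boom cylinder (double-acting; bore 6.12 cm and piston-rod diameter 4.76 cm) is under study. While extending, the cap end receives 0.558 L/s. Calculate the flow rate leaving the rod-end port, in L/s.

Cap-side area A_cap = π/4 × (6.12 cm)² = 29.42 cm^2
Rod-side annular area A_ann = π/4 × (6.12² − 4.76²) = 11.62 cm^2
Piston speed v = Q_in/A_cap; rod-end outflow Q_out = v × A_ann = Q_in × A_ann/A_cap.

Q_out ≈ 0.220 L/s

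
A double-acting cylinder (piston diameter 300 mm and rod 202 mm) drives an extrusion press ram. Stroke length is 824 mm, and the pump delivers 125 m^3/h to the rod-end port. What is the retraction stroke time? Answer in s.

t ≈ 0.917 s

Rod-side annular area A_ann = π/4 × (300² − 202²) = 38640 mm^2
Swept volume V = A × L; t = V / Q = A·L / Q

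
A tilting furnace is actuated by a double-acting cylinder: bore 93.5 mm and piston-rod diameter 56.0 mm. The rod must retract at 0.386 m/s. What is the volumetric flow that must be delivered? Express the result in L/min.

Rod-side annular area A_ann = π/4 × (93.5² − 56.0²) = 4403 mm^2
Q = A × v

Q ≈ 102 L/min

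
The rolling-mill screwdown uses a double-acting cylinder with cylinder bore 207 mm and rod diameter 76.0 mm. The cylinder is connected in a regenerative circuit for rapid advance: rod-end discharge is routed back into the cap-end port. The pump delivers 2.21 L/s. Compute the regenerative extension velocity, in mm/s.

In regeneration the rod-end outflow joins the pump flow into the cap end, so the net volume the pump must supply per unit advance equals the rod cross-section area.
Rod cross-section A_rod = π/4 × (76.0 mm)² = 4536 mm^2
v = Q_pump / A_rod

v ≈ 487 mm/s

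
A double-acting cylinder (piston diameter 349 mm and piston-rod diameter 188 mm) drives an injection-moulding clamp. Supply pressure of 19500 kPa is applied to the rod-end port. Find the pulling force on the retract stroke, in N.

F ≈ 1.32e6 N

Rod-side annular area A_ann = π/4 × (349² − 188²) = 67900 mm^2
On retraction the pressure acts on the annular area (bore minus rod).
F = P × A_ann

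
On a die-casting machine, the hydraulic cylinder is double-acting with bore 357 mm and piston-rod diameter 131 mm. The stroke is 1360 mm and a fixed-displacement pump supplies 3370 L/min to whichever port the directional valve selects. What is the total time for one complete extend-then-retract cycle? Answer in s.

Cap-side area A_cap = π/4 × (357 mm)² = 1.001e5 mm^2
Rod-side annular area A_ann = π/4 × (357² − 131²) = 86620 mm^2
t_ext = A_cap·L/Q = 2.424 s
t_ret = A_ann·L/Q = 2.097 s
t_cycle = t_ext + t_ret

t ≈ 4.52 s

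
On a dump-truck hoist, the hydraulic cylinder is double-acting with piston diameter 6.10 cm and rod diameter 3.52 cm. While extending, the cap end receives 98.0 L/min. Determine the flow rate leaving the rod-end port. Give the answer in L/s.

Q_out ≈ 1.09 L/s

Cap-side area A_cap = π/4 × (6.10 cm)² = 29.22 cm^2
Rod-side annular area A_ann = π/4 × (6.10² − 3.52²) = 19.49 cm^2
Piston speed v = Q_in/A_cap; rod-end outflow Q_out = v × A_ann = Q_in × A_ann/A_cap.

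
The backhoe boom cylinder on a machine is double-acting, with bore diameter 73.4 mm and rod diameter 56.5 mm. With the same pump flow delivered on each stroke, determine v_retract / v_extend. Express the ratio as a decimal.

v_ret/v_ext ≈ 2.45

Cap-side area A_cap = π/4 × (73.4 mm)² = 4231 mm^2
Rod-side annular area A_ann = π/4 × (73.4² − 56.5²) = 1724 mm^2
For equal Q, v ∝ 1/A, so v_ret/v_ext = A_cap/A_ann.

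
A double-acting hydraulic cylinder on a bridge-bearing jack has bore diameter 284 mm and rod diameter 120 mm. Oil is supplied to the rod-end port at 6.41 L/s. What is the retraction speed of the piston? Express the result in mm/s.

v ≈ 123 mm/s

Rod-side annular area A_ann = π/4 × (284² − 120²) = 52040 mm^2
Flow into the rod-end port fills the annular volume.
v = Q / A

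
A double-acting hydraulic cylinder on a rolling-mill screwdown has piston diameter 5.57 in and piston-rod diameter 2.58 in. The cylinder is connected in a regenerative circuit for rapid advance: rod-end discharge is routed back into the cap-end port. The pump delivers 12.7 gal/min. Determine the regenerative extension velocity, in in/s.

v ≈ 9.35 in/s

In regeneration the rod-end outflow joins the pump flow into the cap end, so the net volume the pump must supply per unit advance equals the rod cross-section area.
Rod cross-section A_rod = π/4 × (2.58 in)² = 5.228 in^2
v = Q_pump / A_rod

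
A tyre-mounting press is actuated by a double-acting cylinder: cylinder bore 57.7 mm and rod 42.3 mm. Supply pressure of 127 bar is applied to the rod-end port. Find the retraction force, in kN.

F ≈ 15.4 kN

Rod-side annular area A_ann = π/4 × (57.7² − 42.3²) = 1210 mm^2
On retraction the pressure acts on the annular area (bore minus rod).
F = P × A_ann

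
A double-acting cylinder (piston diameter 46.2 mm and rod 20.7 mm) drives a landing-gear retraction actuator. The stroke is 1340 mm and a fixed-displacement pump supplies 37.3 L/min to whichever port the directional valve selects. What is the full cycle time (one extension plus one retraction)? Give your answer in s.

Cap-side area A_cap = π/4 × (46.2 mm)² = 1676 mm^2
Rod-side annular area A_ann = π/4 × (46.2² − 20.7²) = 1340 mm^2
t_ext = A_cap·L/Q = 3.613 s
t_ret = A_ann·L/Q = 2.888 s
t_cycle = t_ext + t_ret

t ≈ 6.50 s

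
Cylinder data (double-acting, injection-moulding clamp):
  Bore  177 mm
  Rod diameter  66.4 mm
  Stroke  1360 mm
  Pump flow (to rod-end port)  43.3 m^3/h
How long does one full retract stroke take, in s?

t ≈ 2.39 s

Rod-side annular area A_ann = π/4 × (177² − 66.4²) = 21140 mm^2
Swept volume V = A × L; t = V / Q = A·L / Q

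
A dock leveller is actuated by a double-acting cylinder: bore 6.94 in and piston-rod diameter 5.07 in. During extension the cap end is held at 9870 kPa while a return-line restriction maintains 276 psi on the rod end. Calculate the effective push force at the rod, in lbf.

Cap-side area A_cap = π/4 × (6.94 in)² = 37.83 in^2
Rod-side annular area A_ann = π/4 × (6.94² − 5.07²) = 17.64 in^2
Net thrust = P_cap·A_cap − P_rod·A_ann = 54150 lbf − 4868 lbf

F ≈ 49300 lbf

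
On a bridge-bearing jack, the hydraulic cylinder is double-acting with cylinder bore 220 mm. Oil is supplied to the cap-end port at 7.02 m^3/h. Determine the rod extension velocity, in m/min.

v ≈ 3.08 m/min

Cap-side area A_cap = π/4 × (220 mm)² = 38010 mm^2
v = Q / A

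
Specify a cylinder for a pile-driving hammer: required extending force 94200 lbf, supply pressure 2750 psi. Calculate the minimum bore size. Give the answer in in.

Extension force acts on the full piston face: F = P × (π/4)D².
D = √(4F / (πP)) = √(4 × 94200 lbf / (π × 2750 psi))

D ≈ 6.60 in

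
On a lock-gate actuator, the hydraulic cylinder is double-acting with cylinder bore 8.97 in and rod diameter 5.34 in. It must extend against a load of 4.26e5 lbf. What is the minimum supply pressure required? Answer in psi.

Cap-side area A_cap = π/4 × (8.97 in)² = 63.19 in^2
P = F / A = 4.26e5 lbf / A

P ≈ 6740 psi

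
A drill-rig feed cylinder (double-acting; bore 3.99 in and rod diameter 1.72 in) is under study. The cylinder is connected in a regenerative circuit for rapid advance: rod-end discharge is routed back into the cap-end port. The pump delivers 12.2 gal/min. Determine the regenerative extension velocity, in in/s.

v ≈ 20.2 in/s

In regeneration the rod-end outflow joins the pump flow into the cap end, so the net volume the pump must supply per unit advance equals the rod cross-section area.
Rod cross-section A_rod = π/4 × (1.72 in)² = 2.324 in^2
v = Q_pump / A_rod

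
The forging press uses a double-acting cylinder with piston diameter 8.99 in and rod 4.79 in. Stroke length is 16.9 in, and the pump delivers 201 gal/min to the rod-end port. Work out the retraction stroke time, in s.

Rod-side annular area A_ann = π/4 × (8.99² − 4.79²) = 45.46 in^2
Swept volume V = A × L; t = V / Q = A·L / Q

t ≈ 0.993 s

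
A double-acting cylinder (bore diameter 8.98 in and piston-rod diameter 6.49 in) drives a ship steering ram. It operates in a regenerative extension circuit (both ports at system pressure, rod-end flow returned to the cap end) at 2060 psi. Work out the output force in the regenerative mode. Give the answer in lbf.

F ≈ 68100 lbf

With equal pressure on both faces, forces on the annular region cancel; the net push is pressure × rod cross-section.
Rod cross-section A_rod = π/4 × (6.49 in)² = 33.08 in^2
F = P × A_rod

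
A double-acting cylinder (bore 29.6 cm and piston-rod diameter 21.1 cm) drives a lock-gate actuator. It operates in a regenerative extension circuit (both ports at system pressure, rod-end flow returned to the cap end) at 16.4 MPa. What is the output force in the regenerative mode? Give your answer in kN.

F ≈ 573 kN

With equal pressure on both faces, forces on the annular region cancel; the net push is pressure × rod cross-section.
Rod cross-section A_rod = π/4 × (21.1 cm)² = 349.7 cm^2
F = P × A_rod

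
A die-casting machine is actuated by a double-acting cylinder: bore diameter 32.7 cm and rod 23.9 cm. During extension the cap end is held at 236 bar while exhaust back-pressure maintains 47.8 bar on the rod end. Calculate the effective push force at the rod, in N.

F ≈ 1.79e6 N

Cap-side area A_cap = π/4 × (32.7 cm)² = 839.8 cm^2
Rod-side annular area A_ann = π/4 × (32.7² − 23.9²) = 391.2 cm^2
Net thrust = P_cap·A_cap − P_rod·A_ann = 1.982e6 N − 1.870e5 N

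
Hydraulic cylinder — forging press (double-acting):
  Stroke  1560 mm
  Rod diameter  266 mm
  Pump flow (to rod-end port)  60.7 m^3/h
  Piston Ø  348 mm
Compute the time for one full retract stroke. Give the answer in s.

t ≈ 3.66 s

Rod-side annular area A_ann = π/4 × (348² − 266²) = 39540 mm^2
Swept volume V = A × L; t = V / Q = A·L / Q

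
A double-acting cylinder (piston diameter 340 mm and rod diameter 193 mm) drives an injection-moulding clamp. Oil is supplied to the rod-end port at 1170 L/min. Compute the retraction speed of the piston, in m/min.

v ≈ 19.0 m/min

Rod-side annular area A_ann = π/4 × (340² − 193²) = 61540 mm^2
Flow into the rod-end port fills the annular volume.
v = Q / A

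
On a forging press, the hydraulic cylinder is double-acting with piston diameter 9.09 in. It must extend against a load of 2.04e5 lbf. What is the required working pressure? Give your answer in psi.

P ≈ 3140 psi

Cap-side area A_cap = π/4 × (9.09 in)² = 64.90 in^2
P = F / A = 2.04e5 lbf / A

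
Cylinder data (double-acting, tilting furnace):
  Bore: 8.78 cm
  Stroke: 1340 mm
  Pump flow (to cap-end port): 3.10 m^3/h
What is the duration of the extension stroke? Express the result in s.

t ≈ 9.42 s

Cap-side area A_cap = π/4 × (8.78 cm)² = 60.55 cm^2
Swept volume V = A × L; t = V / Q = A·L / Q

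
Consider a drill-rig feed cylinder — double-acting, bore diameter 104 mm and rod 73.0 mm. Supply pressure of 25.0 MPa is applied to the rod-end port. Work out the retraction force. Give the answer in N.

Rod-side annular area A_ann = π/4 × (104² − 73.0²) = 4309 mm^2
On retraction the pressure acts on the annular area (bore minus rod).
F = P × A_ann

F ≈ 1.08e5 N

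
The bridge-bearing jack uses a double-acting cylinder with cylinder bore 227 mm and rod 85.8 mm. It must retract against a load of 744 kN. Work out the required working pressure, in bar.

Rod-side annular area A_ann = π/4 × (227² − 85.8²) = 34690 mm^2
Retraction: pressure acts on the annular area.
P = F / A = 744 kN / A

P ≈ 214 bar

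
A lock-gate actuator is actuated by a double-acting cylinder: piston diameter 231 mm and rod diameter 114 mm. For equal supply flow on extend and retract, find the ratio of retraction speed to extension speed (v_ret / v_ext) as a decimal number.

v_ret/v_ext ≈ 1.32

Cap-side area A_cap = π/4 × (231 mm)² = 41910 mm^2
Rod-side annular area A_ann = π/4 × (231² − 114²) = 31700 mm^2
For equal Q, v ∝ 1/A, so v_ret/v_ext = A_cap/A_ann.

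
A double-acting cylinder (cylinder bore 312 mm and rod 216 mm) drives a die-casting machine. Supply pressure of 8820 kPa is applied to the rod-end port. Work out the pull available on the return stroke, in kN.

F ≈ 351 kN

Rod-side annular area A_ann = π/4 × (312² − 216²) = 39810 mm^2
On retraction the pressure acts on the annular area (bore minus rod).
F = P × A_ann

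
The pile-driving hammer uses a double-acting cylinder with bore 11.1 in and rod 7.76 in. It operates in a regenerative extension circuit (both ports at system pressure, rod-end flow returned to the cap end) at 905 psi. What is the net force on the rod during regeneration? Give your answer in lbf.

With equal pressure on both faces, forces on the annular region cancel; the net push is pressure × rod cross-section.
Rod cross-section A_rod = π/4 × (7.76 in)² = 47.29 in^2
F = P × A_rod

F ≈ 42800 lbf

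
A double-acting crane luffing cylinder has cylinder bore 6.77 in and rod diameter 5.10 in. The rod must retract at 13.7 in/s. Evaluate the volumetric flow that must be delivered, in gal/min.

Rod-side annular area A_ann = π/4 × (6.77² − 5.10²) = 15.57 in^2
Q = A × v

Q ≈ 55.4 gal/min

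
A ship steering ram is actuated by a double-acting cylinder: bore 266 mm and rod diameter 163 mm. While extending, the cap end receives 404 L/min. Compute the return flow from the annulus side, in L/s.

Q_out ≈ 4.20 L/s

Cap-side area A_cap = π/4 × (266 mm)² = 55570 mm^2
Rod-side annular area A_ann = π/4 × (266² − 163²) = 34700 mm^2
Piston speed v = Q_in/A_cap; rod-end outflow Q_out = v × A_ann = Q_in × A_ann/A_cap.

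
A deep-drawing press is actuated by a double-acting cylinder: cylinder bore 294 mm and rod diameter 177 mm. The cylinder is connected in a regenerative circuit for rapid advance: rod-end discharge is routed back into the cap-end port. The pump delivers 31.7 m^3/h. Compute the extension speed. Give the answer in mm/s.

In regeneration the rod-end outflow joins the pump flow into the cap end, so the net volume the pump must supply per unit advance equals the rod cross-section area.
Rod cross-section A_rod = π/4 × (177 mm)² = 24610 mm^2
v = Q_pump / A_rod

v ≈ 358 mm/s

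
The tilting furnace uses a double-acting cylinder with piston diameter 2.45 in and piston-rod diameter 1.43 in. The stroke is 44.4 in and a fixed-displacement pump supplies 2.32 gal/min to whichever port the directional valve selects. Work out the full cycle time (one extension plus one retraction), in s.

t ≈ 38.9 s

Cap-side area A_cap = π/4 × (2.45 in)² = 4.714 in^2
Rod-side annular area A_ann = π/4 × (2.45² − 1.43²) = 3.108 in^2
t_ext = A_cap·L/Q = 23.43 s
t_ret = A_ann·L/Q = 15.45 s
t_cycle = t_ext + t_ret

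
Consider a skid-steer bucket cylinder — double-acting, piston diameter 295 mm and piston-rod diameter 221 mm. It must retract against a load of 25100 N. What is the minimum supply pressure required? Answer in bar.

P ≈ 8.37 bar

Rod-side annular area A_ann = π/4 × (295² − 221²) = 29990 mm^2
Retraction: pressure acts on the annular area.
P = F / A = 25100 N / A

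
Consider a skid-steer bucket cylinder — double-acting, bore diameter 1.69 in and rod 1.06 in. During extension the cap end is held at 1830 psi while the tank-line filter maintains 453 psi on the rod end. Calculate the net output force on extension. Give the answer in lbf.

F ≈ 3490 lbf

Cap-side area A_cap = π/4 × (1.69 in)² = 2.243 in^2
Rod-side annular area A_ann = π/4 × (1.69² − 1.06²) = 1.361 in^2
Net thrust = P_cap·A_cap − P_rod·A_ann = 4105 lbf − 616.4 lbf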